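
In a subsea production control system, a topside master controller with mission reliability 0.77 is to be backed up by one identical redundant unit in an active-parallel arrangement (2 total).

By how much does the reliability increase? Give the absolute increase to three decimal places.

R_before = 0.77
R_after = 1 − (1 − 0.77)^2 = 0.947
ΔR = 0.947 − 0.77 = 0.177

0.177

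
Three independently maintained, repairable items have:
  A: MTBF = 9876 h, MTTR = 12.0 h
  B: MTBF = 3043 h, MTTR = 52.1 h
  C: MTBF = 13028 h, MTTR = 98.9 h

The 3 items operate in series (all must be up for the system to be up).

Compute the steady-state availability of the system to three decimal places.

0.975

A(A) = MTBF/(MTBF+MTTR) = 9876/(9876+12.0) = 0.998786
A(B) = MTBF/(MTBF+MTTR) = 3043/(3043+52.1) = 0.983167
A(C) = MTBF/(MTBF+MTTR) = 13028/(13028+98.9) = 0.992466
Series availability: 0.998786 × 0.983167 × 0.992466 = 0.975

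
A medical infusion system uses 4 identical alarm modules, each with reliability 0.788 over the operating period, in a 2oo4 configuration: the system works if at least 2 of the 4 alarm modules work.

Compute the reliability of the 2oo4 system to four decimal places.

0.9679

R = Σ_{i=2}^{4} C(4,i) p^i (1−p)^{4−i} with p = 0.788
C(4,2)·0.788^2·0.212^2 = 0.167446
C(4,3)·0.788^3·0.212^1 = 0.414930
C(4,4)·0.788^4·0.212^0 = 0.385571
Sum = 0.9679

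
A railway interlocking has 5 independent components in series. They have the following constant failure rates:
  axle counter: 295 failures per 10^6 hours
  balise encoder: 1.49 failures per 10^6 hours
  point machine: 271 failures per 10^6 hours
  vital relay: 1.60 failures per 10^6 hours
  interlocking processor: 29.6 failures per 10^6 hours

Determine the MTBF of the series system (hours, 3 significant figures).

1670

Series of exponential components: λ_sys = Σ λ_i
λ_sys = 0.000295 + 0.00000149 + 0.000271 + 0.00000160 + 0.0000296 = 5.9869e-04 /h
MTBF = 1 / λ_sys = 1670 h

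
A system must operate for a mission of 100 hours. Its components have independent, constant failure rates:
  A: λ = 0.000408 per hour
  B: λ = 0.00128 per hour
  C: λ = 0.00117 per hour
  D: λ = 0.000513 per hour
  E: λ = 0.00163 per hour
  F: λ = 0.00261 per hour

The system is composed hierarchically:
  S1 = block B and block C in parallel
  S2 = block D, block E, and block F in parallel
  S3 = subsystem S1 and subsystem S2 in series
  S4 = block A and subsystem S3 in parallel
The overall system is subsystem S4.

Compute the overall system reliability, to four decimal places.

R(A) = exp(−0.000408 × 100) = 0.960021
R(B) = exp(−0.00128 × 100) = 0.879853
R(C) = exp(−0.00117 × 100) = 0.889585
R(D) = exp(−0.000513 × 100) = 0.949994
R(E) = exp(−0.00163 × 100) = 0.849591
R(F) = exp(−0.00261 × 100) = 0.770281
Parallel (B and C): 1 − (1 − 0.879853)(1 − 0.889585) = 0.986734
Parallel (D, E, and F): 1 − (1 − 0.949994)(1 − 0.849591)(1 − 0.770281) = 0.998272
Series ([0.986734] and [0.998272]): 0.986734 × 0.998272 = 0.985029
Parallel (A and [0.985029]): 1 − (1 − 0.960021)(1 − 0.985029) = 0.9994

0.9994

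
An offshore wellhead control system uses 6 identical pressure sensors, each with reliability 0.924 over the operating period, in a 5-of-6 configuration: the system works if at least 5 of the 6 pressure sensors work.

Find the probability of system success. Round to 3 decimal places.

0.929

R = Σ_{i=5}^{6} C(6,i) p^i (1−p)^{6−i} with p = 0.924
C(6,5)·0.924^5·0.076^1 = 0.30713
C(6,6)·0.924^6·0.076^0 = 0.62235
Sum = 0.929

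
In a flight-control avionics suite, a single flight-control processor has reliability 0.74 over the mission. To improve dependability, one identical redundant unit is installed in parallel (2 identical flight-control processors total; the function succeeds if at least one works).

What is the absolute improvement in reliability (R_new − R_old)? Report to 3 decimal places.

R_before = 0.74
R_after = 1 − (1 − 0.74)^2 = 0.932
ΔR = 0.932 − 0.74 = 0.192

0.192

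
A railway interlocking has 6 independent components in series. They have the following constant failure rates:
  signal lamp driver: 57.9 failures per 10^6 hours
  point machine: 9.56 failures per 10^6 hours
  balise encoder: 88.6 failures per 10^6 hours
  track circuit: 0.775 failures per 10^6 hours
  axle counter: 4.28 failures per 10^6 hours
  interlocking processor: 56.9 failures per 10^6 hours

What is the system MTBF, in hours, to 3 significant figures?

Series of exponential components: λ_sys = Σ λ_i
λ_sys = 0.0000579 + 0.00000956 + 0.0000886 + 0.000000775 + 0.00000428 + 0.0000569 = 2.1802e-04 /h
MTBF = 1 / λ_sys = 4590 h

4590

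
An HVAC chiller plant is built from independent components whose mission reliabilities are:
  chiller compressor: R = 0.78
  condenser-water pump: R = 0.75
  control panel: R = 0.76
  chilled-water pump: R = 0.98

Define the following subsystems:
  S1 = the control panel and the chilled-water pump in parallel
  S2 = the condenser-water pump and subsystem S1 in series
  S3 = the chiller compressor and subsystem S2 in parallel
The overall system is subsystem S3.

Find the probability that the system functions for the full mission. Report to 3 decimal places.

Parallel (control panel and chilled-water pump): 1 − (1 − 0.76000)(1 − 0.98000) = 0.99520
Series (condenser-water pump and [0.99520]): 0.75000 × 0.99520 = 0.74640
Parallel (chiller compressor and [0.74640]): 1 − (1 − 0.78000)(1 − 0.74640) = 0.944

0.944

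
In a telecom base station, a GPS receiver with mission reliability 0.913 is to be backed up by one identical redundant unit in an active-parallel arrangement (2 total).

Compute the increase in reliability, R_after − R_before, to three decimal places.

0.079

R_before = 0.913
R_after = 1 − (1 − 0.913)^2 = 0.992
ΔR = 0.992 − 0.913 = 0.079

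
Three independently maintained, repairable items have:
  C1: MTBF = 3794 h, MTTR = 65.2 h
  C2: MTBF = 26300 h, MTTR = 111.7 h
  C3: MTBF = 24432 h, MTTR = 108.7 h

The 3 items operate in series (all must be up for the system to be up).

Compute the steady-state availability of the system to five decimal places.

0.97461

A(C1) = MTBF/(MTBF+MTTR) = 3794/(3794+65.2) = 0.983105
A(C2) = MTBF/(MTBF+MTTR) = 26300/(26300+111.7) = 0.995771
A(C3) = MTBF/(MTBF+MTTR) = 24432/(24432+108.7) = 0.995571
Series availability: 0.983105 × 0.995771 × 0.995571 = 0.97461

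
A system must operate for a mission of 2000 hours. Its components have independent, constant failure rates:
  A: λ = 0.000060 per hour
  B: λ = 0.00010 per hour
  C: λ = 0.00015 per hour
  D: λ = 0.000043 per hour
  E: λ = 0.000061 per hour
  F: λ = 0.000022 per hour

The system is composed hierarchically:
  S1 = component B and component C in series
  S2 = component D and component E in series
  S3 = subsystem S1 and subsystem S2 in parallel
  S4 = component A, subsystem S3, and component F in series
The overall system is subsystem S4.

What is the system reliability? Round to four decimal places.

0.7860

R(A) = exp(−0.000060 × 2000) = 0.886920
R(B) = exp(−0.00010 × 2000) = 0.818731
R(C) = exp(−0.00015 × 2000) = 0.740818
R(D) = exp(−0.000043 × 2000) = 0.917594
R(E) = exp(−0.000061 × 2000) = 0.885148
R(F) = exp(−0.000022 × 2000) = 0.956954
Series (B and C): 0.818731 × 0.740818 = 0.606531
Series (D and E): 0.917594 × 0.885148 = 0.812206
Parallel ([0.606531] and [0.812206]): 1 − (1 − 0.606531)(1 − 0.812206) = 0.926109
Series (A, [0.926109], and F): 0.886920 × 0.926109 × 0.956954 = 0.7860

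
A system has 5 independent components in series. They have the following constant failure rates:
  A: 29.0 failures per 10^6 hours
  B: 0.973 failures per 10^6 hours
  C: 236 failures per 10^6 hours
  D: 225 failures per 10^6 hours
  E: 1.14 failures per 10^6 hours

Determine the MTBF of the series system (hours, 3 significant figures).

Series of exponential components: λ_sys = Σ λ_i
λ_sys = 0.0000290 + 0.000000973 + 0.000236 + 0.000225 + 0.00000114 = 4.9211e-04 /h
MTBF = 1 / λ_sys = 2030 h

2030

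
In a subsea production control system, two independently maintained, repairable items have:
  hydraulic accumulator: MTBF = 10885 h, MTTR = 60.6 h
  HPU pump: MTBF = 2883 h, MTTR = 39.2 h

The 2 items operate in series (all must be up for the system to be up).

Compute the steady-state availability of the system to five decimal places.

0.98112

A(hydraulic accumulator) = MTBF/(MTBF+MTTR) = 10885/(10885+60.6) = 0.994464
A(HPU pump) = MTBF/(MTBF+MTTR) = 2883/(2883+39.2) = 0.986585
Series availability: 0.994464 × 0.986585 = 0.98112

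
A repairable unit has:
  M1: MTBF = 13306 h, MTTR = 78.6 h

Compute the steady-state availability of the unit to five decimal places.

0.99413

A(M1) = MTBF/(MTBF+MTTR) = 13306/(13306+78.6) = 0.99413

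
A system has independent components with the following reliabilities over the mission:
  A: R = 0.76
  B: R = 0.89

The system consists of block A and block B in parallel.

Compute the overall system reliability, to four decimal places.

0.9736

Parallel (A and B): 1 − (1 − 0.760000)(1 − 0.890000) = 0.9736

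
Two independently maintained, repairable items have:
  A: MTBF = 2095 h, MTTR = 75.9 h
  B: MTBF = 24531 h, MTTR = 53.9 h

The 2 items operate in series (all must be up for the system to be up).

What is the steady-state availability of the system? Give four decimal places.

0.9629

A(A) = MTBF/(MTBF+MTTR) = 2095/(2095+75.9) = 0.965038
A(B) = MTBF/(MTBF+MTTR) = 24531/(24531+53.9) = 0.997808
Series availability: 0.965038 × 0.997808 = 0.9629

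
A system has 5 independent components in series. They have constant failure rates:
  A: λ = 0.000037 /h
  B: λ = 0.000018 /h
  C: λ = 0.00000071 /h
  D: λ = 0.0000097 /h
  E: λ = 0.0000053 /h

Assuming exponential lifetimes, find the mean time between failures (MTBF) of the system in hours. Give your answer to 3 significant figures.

14100

Series of exponential components: λ_sys = Σ λ_i
λ_sys = 0.000037 + 0.000018 + 0.00000071 + 0.0000097 + 0.0000053 = 7.0710e-05 /h
MTBF = 1 / λ_sys = 14100 h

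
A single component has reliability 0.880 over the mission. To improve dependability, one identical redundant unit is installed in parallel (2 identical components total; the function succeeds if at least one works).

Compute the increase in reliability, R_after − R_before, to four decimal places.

R_before = 0.880
R_after = 1 − (1 − 0.880)^2 = 0.9856
ΔR = 0.9856 − 0.880 = 0.1056

0.1056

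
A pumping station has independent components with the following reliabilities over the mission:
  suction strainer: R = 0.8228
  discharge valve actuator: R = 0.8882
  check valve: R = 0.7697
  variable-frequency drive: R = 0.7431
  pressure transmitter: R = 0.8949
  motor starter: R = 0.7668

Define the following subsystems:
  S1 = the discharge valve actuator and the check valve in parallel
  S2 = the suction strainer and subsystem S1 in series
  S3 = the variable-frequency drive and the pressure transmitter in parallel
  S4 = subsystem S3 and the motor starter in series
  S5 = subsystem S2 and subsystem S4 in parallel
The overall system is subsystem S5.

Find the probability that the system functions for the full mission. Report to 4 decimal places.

0.9496

Parallel (discharge valve actuator and check valve): 1 − (1 − 0.888200)(1 − 0.769700) = 0.974252
Series (suction strainer and [0.974252]): 0.822800 × 0.974252 = 0.801615
Parallel (variable-frequency drive and pressure transmitter): 1 − (1 − 0.743100)(1 − 0.894900) = 0.973000
Series ([0.973000] and motor starter): 0.973000 × 0.766800 = 0.746096
Parallel ([0.801615] and [0.746096]): 1 − (1 − 0.801615)(1 − 0.746096) = 0.9496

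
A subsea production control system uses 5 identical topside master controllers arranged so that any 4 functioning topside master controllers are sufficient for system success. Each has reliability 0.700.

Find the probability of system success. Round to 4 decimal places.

R = Σ_{i=4}^{5} C(5,i) p^i (1−p)^{5−i} with p = 0.700
C(5,4)·0.700^4·0.300^1 = 0.360150
C(5,5)·0.700^5·0.300^0 = 0.168070
Sum = 0.5282

0.5282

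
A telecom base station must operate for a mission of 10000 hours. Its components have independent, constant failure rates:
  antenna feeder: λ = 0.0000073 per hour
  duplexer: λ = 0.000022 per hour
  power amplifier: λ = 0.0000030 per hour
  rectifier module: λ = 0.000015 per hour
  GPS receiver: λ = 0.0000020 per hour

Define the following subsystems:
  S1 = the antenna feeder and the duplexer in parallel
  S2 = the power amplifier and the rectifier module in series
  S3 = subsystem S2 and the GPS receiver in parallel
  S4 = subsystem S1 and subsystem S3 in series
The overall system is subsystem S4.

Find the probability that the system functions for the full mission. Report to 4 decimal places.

R(antenna feeder) = exp(−0.0000073 × 10000) = 0.929601
R(duplexer) = exp(−0.000022 × 10000) = 0.802519
R(power amplifier) = exp(−0.0000030 × 10000) = 0.970446
R(rectifier module) = exp(−0.000015 × 10000) = 0.860708
R(GPS receiver) = exp(−0.0000020 × 10000) = 0.980199
Parallel (antenna feeder and duplexer): 1 − (1 − 0.929601)(1 − 0.802519) = 0.986098
Series (power amplifier and rectifier module): 0.970446 × 0.860708 = 0.835271
Parallel ([0.835271] and GPS receiver): 1 − (1 − 0.835271)(1 − 0.980199) = 0.996738
Series ([0.986098] and [0.996738]): 0.986098 × 0.996738 = 0.9829

0.9829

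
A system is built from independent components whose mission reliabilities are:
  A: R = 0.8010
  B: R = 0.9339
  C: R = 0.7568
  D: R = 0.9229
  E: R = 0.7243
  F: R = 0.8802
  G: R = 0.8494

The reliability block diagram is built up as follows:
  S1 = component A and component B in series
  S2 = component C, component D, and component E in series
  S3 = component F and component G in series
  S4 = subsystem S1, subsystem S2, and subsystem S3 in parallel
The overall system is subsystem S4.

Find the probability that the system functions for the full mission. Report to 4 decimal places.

Series (A and B): 0.801000 × 0.933900 = 0.748054
Series (C, D, and E): 0.756800 × 0.922900 × 0.724300 = 0.505888
Series (F and G): 0.880200 × 0.849400 = 0.747642
Parallel ([0.748054], [0.505888], and [0.747642]): 1 − (1 − 0.748054)(1 − 0.505888)(1 − 0.747642) = 0.9686

0.9686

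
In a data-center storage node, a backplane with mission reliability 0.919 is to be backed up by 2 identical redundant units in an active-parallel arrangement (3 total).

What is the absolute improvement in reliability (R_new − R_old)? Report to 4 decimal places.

0.0805

R_before = 0.919
R_after = 1 − (1 − 0.919)^3 = 0.9995
ΔR = 0.9995 − 0.919 = 0.0805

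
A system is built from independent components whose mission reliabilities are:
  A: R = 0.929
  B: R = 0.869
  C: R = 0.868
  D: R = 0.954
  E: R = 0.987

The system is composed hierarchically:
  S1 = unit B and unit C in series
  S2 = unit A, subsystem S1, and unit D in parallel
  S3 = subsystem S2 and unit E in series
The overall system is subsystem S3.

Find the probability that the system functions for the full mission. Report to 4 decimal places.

0.9862

Series (B and C): 0.869000 × 0.868000 = 0.754292
Parallel (A, [0.754292], and D): 1 − (1 − 0.929000)(1 − 0.754292)(1 − 0.954000) = 0.999198
Series ([0.999198] and E): 0.999198 × 0.987000 = 0.9862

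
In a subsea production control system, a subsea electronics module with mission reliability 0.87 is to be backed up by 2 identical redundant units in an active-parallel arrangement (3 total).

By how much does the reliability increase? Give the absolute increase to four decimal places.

R_before = 0.87
R_after = 1 − (1 − 0.87)^3 = 0.9978
ΔR = 0.9978 − 0.87 = 0.1278

0.1278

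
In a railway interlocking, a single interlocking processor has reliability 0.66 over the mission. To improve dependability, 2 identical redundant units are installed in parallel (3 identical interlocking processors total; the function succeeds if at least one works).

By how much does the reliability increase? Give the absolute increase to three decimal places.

R_before = 0.66
R_after = 1 − (1 − 0.66)^3 = 0.961
ΔR = 0.961 − 0.66 = 0.301

0.301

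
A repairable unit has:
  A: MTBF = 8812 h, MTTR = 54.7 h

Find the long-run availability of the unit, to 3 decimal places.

0.994

A(A) = MTBF/(MTBF+MTTR) = 8812/(8812+54.7) = 0.994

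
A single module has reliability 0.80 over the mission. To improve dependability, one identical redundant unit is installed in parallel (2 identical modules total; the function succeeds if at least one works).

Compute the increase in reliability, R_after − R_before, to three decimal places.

0.160

R_before = 0.80
R_after = 1 − (1 − 0.80)^2 = 0.960
ΔR = 0.960 − 0.80 = 0.160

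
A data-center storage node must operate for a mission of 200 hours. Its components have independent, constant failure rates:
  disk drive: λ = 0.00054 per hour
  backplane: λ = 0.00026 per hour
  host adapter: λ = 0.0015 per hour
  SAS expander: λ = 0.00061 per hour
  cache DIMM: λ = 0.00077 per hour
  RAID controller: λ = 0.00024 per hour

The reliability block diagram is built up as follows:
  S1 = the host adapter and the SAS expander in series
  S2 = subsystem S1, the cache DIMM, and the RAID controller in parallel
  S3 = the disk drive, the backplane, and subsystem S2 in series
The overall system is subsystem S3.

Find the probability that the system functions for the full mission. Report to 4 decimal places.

R(disk drive) = exp(−0.00054 × 200) = 0.897628
R(backplane) = exp(−0.00026 × 200) = 0.949329
R(host adapter) = exp(−0.0015 × 200) = 0.740818
R(SAS expander) = exp(−0.00061 × 200) = 0.885148
R(cache DIMM) = exp(−0.00077 × 200) = 0.857272
R(RAID controller) = exp(−0.00024 × 200) = 0.953134
Series (host adapter and SAS expander): 0.740818 × 0.885148 = 0.655734
Parallel ([0.655734], cache DIMM, and RAID controller): 1 − (1 − 0.655734)(1 − 0.857272)(1 − 0.953134) = 0.997697
Series (disk drive, backplane, and [0.997697]): 0.897628 × 0.949329 × 0.997697 = 0.8502

0.8502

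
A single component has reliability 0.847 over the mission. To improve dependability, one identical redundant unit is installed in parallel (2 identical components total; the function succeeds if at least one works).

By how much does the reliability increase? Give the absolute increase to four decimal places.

0.1296

R_before = 0.847
R_after = 1 − (1 − 0.847)^2 = 0.9766
ΔR = 0.9766 − 0.847 = 0.1296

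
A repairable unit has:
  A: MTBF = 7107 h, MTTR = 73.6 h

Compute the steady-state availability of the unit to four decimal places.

0.9898

A(A) = MTBF/(MTBF+MTTR) = 7107/(7107+73.6) = 0.9898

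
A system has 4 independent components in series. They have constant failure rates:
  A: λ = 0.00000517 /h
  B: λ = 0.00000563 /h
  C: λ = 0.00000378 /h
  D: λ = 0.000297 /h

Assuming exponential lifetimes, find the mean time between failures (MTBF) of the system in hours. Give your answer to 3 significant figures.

3210

Series of exponential components: λ_sys = Σ λ_i
λ_sys = 0.00000517 + 0.00000563 + 0.00000378 + 0.000297 = 3.1158e-04 /h
MTBF = 1 / λ_sys = 3210 h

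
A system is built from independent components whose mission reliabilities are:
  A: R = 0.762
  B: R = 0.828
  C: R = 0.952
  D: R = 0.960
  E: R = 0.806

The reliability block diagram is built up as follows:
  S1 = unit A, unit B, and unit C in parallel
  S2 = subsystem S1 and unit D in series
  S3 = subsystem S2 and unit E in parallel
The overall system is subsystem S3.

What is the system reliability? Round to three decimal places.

0.992

Parallel (A, B, and C): 1 − (1 − 0.76200)(1 − 0.82800)(1 − 0.95200) = 0.99804
Series ([0.99804] and D): 0.99804 × 0.96000 = 0.95812
Parallel ([0.95812] and E): 1 − (1 − 0.95812)(1 − 0.80600) = 0.992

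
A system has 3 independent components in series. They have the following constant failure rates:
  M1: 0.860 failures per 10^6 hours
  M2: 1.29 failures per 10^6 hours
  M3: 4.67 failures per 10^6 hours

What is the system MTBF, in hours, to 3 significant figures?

Series of exponential components: λ_sys = Σ λ_i
λ_sys = 0.000000860 + 0.00000129 + 0.00000467 = 6.8200e-06 /h
MTBF = 1 / λ_sys = 147000 h

147000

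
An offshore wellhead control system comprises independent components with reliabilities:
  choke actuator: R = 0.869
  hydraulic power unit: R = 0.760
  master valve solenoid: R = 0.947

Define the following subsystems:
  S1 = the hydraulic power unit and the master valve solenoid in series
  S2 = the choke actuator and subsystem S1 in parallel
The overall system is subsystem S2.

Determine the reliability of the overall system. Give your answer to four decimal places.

Series (hydraulic power unit and master valve solenoid): 0.760000 × 0.947000 = 0.719720
Parallel (choke actuator and [0.719720]): 1 − (1 − 0.869000)(1 − 0.719720) = 0.9633

0.9633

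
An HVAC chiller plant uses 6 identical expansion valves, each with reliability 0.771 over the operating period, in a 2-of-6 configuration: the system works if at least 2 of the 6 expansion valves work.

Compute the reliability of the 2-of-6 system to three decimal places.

R = Σ_{i=2}^{6} C(6,i) p^i (1−p)^{6−i} with p = 0.771
C(6,2)·0.771^2·0.229^4 = 0.02452
C(6,3)·0.771^3·0.229^3 = 0.11008
C(6,4)·0.771^4·0.229^2 = 0.27796
C(6,5)·0.771^5·0.229^1 = 0.37433
C(6,6)·0.771^6·0.229^0 = 0.21005
Sum = 0.997

0.997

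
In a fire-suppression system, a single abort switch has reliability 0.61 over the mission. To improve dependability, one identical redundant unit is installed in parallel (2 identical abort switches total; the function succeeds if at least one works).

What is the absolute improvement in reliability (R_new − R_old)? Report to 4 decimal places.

R_before = 0.61
R_after = 1 − (1 − 0.61)^2 = 0.8479
ΔR = 0.8479 − 0.61 = 0.2379

0.2379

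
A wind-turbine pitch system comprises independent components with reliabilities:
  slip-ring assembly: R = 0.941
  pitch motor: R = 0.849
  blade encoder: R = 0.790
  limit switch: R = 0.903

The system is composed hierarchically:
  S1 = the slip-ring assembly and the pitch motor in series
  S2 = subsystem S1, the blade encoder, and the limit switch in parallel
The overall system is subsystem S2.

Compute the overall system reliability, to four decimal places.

Series (slip-ring assembly and pitch motor): 0.941000 × 0.849000 = 0.798909
Parallel ([0.798909], blade encoder, and limit switch): 1 − (1 − 0.798909)(1 − 0.790000)(1 − 0.903000) = 0.9959

0.9959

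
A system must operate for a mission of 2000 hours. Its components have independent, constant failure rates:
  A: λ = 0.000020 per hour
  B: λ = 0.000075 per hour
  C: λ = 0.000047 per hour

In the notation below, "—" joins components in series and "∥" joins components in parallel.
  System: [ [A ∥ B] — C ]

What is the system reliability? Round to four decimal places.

0.9053

R(A) = exp(−0.000020 × 2000) = 0.960789
R(B) = exp(−0.000075 × 2000) = 0.860708
R(C) = exp(−0.000047 × 2000) = 0.910283
Parallel (A and B): 1 − (1 − 0.960789)(1 − 0.860708) = 0.994538
Series ([0.994538] and C): 0.994538 × 0.910283 = 0.9053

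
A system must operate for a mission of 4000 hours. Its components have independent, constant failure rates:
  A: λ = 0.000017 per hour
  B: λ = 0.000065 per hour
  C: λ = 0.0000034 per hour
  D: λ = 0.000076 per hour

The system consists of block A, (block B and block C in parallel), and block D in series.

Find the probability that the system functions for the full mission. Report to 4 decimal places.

R(A) = exp(−0.000017 × 4000) = 0.934260
R(B) = exp(−0.000065 × 4000) = 0.771052
R(C) = exp(−0.0000034 × 4000) = 0.986492
R(D) = exp(−0.000076 × 4000) = 0.737861
Parallel (B and C): 1 − (1 − 0.771052)(1 − 0.986492) = 0.996907
Series (A, [0.996907], and D): 0.934260 × 0.996907 × 0.737861 = 0.6872

0.6872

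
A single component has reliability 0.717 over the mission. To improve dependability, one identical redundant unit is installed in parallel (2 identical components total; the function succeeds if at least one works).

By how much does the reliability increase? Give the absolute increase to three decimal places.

0.203

R_before = 0.717
R_after = 1 − (1 − 0.717)^2 = 0.920
ΔR = 0.920 − 0.717 = 0.203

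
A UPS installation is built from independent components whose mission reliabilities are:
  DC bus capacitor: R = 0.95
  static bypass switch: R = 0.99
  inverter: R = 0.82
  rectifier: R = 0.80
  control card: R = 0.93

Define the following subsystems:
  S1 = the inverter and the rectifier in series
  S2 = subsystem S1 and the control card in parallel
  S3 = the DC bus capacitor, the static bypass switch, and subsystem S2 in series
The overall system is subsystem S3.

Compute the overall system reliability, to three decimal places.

Series (inverter and rectifier): 0.82000 × 0.80000 = 0.65600
Parallel ([0.65600] and control card): 1 − (1 − 0.65600)(1 − 0.93000) = 0.97592
Series (DC bus capacitor, static bypass switch, and [0.97592]): 0.95000 × 0.99000 × 0.97592 = 0.918

0.918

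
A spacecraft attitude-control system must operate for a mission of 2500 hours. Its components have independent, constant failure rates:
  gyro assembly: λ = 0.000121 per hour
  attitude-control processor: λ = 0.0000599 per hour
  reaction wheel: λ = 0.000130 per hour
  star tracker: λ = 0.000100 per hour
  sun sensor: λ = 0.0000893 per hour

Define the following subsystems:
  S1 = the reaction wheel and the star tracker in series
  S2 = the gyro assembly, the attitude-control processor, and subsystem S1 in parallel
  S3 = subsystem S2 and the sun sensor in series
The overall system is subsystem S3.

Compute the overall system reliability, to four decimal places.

R(gyro assembly) = exp(−0.000121 × 2500) = 0.738968
R(attitude-control processor) = exp(−0.0000599 × 2500) = 0.860923
R(reaction wheel) = exp(−0.000130 × 2500) = 0.722527
R(star tracker) = exp(−0.000100 × 2500) = 0.778801
R(sun sensor) = exp(−0.0000893 × 2500) = 0.799915
Series (reaction wheel and star tracker): 0.722527 × 0.778801 = 0.562705
Parallel (gyro assembly, attitude-control processor, and [0.562705]): 1 − (1 − 0.738968)(1 − 0.860923)(1 − 0.562705) = 0.984125
Series ([0.984125] and sun sensor): 0.984125 × 0.799915 = 0.7872

0.7872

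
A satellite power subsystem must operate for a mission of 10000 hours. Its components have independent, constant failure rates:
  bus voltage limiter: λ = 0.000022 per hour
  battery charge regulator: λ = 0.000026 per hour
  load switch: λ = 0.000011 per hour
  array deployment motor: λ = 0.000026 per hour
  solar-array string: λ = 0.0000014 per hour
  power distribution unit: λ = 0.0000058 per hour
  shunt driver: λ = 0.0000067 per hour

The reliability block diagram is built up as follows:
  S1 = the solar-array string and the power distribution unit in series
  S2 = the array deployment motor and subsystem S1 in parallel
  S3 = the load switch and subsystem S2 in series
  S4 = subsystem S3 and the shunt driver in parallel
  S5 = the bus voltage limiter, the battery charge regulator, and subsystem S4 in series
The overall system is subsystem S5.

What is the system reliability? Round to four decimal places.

R(bus voltage limiter) = exp(−0.000022 × 10000) = 0.802519
R(battery charge regulator) = exp(−0.000026 × 10000) = 0.771052
R(load switch) = exp(−0.000011 × 10000) = 0.895834
R(array deployment motor) = exp(−0.000026 × 10000) = 0.771052
R(solar-array string) = exp(−0.0000014 × 10000) = 0.986098
R(power distribution unit) = exp(−0.0000058 × 10000) = 0.943650
R(shunt driver) = exp(−0.0000067 × 10000) = 0.935195
Series (solar-array string and power distribution unit): 0.986098 × 0.943650 = 0.930531
Parallel (array deployment motor and [0.930531]): 1 − (1 − 0.771052)(1 − 0.930531) = 0.984095
Series (load switch and [0.984095]): 0.895834 × 0.984095 = 0.881586
Parallel ([0.881586] and shunt driver): 1 − (1 − 0.881586)(1 − 0.935195) = 0.992326
Series (bus voltage limiter, battery charge regulator, and [0.992326]): 0.802519 × 0.771052 × 0.992326 = 0.6140

0.6140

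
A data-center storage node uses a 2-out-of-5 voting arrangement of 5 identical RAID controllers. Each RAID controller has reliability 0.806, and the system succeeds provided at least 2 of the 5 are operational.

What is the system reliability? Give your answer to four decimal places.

0.9940

R = Σ_{i=2}^{5} C(5,i) p^i (1−p)^{5−i} with p = 0.806
C(5,2)·0.806^2·0.194^3 = 0.047432
C(5,3)·0.806^3·0.194^2 = 0.197065
C(5,4)·0.806^4·0.194^1 = 0.409366
C(5,5)·0.806^5·0.194^0 = 0.340154
Sum = 0.9940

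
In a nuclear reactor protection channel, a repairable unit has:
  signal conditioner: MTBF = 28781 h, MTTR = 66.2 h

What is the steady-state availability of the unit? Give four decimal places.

A(signal conditioner) = MTBF/(MTBF+MTTR) = 28781/(28781+66.2) = 0.9977

0.9977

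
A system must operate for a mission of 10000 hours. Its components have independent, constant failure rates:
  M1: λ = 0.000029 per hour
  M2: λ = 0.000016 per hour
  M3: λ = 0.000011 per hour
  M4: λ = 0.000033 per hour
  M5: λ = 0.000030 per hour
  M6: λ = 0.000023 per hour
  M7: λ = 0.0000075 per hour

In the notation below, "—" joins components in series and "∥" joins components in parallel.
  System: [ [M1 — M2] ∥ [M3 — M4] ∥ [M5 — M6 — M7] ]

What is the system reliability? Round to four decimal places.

R(M1) = exp(−0.000029 × 10000) = 0.748264
R(M2) = exp(−0.000016 × 10000) = 0.852144
R(M3) = exp(−0.000011 × 10000) = 0.895834
R(M4) = exp(−0.000033 × 10000) = 0.718924
R(M5) = exp(−0.000030 × 10000) = 0.740818
R(M6) = exp(−0.000023 × 10000) = 0.794534
R(M7) = exp(−0.0000075 × 10000) = 0.927743
Series (M1 and M2): 0.748264 × 0.852144 = 0.637629
Series (M3 and M4): 0.895834 × 0.718924 = 0.644037
Series (M5, M6, and M7): 0.740818 × 0.794534 × 0.927743 = 0.546074
Parallel ([0.637629], [0.644037], and [0.546074]): 1 − (1 − 0.637629)(1 − 0.644037)(1 − 0.546074) = 0.9414

0.9414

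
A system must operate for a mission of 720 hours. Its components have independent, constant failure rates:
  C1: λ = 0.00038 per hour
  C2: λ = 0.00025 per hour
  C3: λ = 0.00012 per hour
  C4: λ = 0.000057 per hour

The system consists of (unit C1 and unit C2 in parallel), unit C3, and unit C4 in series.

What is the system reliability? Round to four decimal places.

R(C1) = exp(−0.00038 × 720) = 0.760636
R(C2) = exp(−0.00025 × 720) = 0.835270
R(C3) = exp(−0.00012 × 720) = 0.917227
R(C4) = exp(−0.000057 × 720) = 0.959791
Parallel (C1 and C2): 1 − (1 − 0.760636)(1 − 0.835270) = 0.960570
Series ([0.960570], C3, and C4): 0.960570 × 0.917227 × 0.959791 = 0.8456

0.8456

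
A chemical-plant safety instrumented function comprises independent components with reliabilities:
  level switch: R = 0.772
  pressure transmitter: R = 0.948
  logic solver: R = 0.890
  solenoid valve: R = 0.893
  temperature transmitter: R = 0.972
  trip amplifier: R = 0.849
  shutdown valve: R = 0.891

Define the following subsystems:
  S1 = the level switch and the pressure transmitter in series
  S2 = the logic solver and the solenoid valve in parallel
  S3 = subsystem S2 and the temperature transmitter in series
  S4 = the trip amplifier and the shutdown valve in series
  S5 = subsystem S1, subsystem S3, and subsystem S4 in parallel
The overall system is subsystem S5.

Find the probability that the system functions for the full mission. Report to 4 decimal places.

Series (level switch and pressure transmitter): 0.772000 × 0.948000 = 0.731856
Parallel (logic solver and solenoid valve): 1 − (1 − 0.890000)(1 − 0.893000) = 0.988230
Series ([0.988230] and temperature transmitter): 0.988230 × 0.972000 = 0.960560
Series (trip amplifier and shutdown valve): 0.849000 × 0.891000 = 0.756459
Parallel ([0.731856], [0.960560], and [0.756459]): 1 − (1 − 0.731856)(1 − 0.960560)(1 − 0.756459) = 0.9974

0.9974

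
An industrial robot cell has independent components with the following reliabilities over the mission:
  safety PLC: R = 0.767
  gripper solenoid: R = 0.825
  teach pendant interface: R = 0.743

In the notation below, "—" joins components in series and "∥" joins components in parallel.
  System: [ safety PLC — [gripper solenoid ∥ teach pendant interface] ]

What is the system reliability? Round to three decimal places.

Parallel (gripper solenoid and teach pendant interface): 1 − (1 − 0.82500)(1 − 0.74300) = 0.95503
Series (safety PLC and [0.95503]): 0.76700 × 0.95503 = 0.733

0.733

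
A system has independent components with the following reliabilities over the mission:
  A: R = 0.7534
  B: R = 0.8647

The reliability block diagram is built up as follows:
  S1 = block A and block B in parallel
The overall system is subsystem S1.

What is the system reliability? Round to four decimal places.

Parallel (A and B): 1 − (1 − 0.753400)(1 − 0.864700) = 0.9666

0.9666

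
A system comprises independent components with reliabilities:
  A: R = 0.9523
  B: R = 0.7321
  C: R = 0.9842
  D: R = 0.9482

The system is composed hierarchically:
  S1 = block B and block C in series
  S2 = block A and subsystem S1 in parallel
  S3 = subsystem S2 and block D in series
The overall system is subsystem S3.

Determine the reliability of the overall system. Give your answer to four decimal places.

Series (B and C): 0.732100 × 0.984200 = 0.720533
Parallel (A and [0.720533]): 1 − (1 − 0.952300)(1 − 0.720533) = 0.986669
Series ([0.986669] and D): 0.986669 × 0.948200 = 0.9356

0.9356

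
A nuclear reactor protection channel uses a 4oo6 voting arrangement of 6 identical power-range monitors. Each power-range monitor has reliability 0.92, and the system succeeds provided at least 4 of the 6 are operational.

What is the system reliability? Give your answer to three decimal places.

R = Σ_{i=4}^{6} C(6,i) p^i (1−p)^{6−i} with p = 0.92
C(6,4)·0.92^4·0.08^2 = 0.06877
C(6,5)·0.92^5·0.08^1 = 0.31636
C(6,6)·0.92^6·0.08^0 = 0.60636
Sum = 0.991

0.991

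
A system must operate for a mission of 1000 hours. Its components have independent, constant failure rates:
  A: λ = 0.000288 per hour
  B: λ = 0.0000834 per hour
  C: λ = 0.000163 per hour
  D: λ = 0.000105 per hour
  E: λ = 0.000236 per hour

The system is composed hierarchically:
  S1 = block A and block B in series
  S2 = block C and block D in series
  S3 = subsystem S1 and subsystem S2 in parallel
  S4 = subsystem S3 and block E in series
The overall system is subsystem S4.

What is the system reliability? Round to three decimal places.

0.732

R(A) = exp(−0.000288 × 1000) = 0.74976
R(B) = exp(−0.0000834 × 1000) = 0.91998
R(C) = exp(−0.000163 × 1000) = 0.84959
R(D) = exp(−0.000105 × 1000) = 0.90032
R(E) = exp(−0.000236 × 1000) = 0.78978
Series (A and B): 0.74976 × 0.91998 = 0.68976
Series (C and D): 0.84959 × 0.90032 = 0.76490
Parallel ([0.68976] and [0.76490]): 1 − (1 − 0.68976)(1 − 0.76490) = 0.92706
Series ([0.92706] and E): 0.92706 × 0.78978 = 0.732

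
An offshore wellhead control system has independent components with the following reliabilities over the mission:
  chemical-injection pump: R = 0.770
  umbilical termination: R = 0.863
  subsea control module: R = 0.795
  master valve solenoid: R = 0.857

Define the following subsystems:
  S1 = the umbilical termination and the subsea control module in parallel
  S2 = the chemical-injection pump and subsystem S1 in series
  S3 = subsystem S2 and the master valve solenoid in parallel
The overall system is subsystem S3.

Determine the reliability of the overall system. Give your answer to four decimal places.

Parallel (umbilical termination and subsea control module): 1 − (1 − 0.863000)(1 − 0.795000) = 0.971915
Series (chemical-injection pump and [0.971915]): 0.770000 × 0.971915 = 0.748375
Parallel ([0.748375] and master valve solenoid): 1 − (1 − 0.748375)(1 − 0.857000) = 0.9640

0.9640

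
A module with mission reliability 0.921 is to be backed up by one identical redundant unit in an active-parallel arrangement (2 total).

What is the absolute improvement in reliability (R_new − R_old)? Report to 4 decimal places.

0.0728

R_before = 0.921
R_after = 1 − (1 − 0.921)^2 = 0.9938
ΔR = 0.9938 − 0.921 = 0.0728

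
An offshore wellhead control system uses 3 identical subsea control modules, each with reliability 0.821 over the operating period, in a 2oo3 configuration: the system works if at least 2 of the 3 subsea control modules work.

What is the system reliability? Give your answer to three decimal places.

R = Σ_{i=2}^{3} C(3,i) p^i (1−p)^{3−i} with p = 0.821
C(3,2)·0.821^2·0.179^1 = 0.36196
C(3,3)·0.821^3·0.179^0 = 0.55339
Sum = 0.915

0.915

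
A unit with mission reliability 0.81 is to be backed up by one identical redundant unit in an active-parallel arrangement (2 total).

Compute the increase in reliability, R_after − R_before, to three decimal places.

0.154

R_before = 0.81
R_after = 1 − (1 − 0.81)^2 = 0.964
ΔR = 0.964 − 0.81 = 0.154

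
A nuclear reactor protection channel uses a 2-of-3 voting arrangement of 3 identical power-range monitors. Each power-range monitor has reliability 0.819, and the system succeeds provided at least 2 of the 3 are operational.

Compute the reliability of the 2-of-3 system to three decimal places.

0.914

R = Σ_{i=2}^{3} C(3,i) p^i (1−p)^{3−i} with p = 0.819
C(3,2)·0.819^2·0.181^1 = 0.36422
C(3,3)·0.819^3·0.181^0 = 0.54935
Sum = 0.914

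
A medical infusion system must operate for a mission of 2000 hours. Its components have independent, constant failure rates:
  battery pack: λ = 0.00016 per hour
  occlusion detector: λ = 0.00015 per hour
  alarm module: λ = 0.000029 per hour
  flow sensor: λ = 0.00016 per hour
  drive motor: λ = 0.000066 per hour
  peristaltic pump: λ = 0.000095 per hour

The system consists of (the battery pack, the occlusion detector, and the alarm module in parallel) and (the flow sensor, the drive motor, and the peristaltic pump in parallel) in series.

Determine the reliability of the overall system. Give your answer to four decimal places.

R(battery pack) = exp(−0.00016 × 2000) = 0.726149
R(occlusion detector) = exp(−0.00015 × 2000) = 0.740818
R(alarm module) = exp(−0.000029 × 2000) = 0.943650
R(flow sensor) = exp(−0.00016 × 2000) = 0.726149
R(drive motor) = exp(−0.000066 × 2000) = 0.876341
R(peristaltic pump) = exp(−0.000095 × 2000) = 0.826959
Parallel (battery pack, occlusion detector, and alarm module): 1 − (1 − 0.726149)(1 − 0.740818)(1 − 0.943650) = 0.996000
Parallel (flow sensor, drive motor, and peristaltic pump): 1 − (1 − 0.726149)(1 − 0.876341)(1 − 0.826959) = 0.994140
Series ([0.996000] and [0.994140]): 0.996000 × 0.994140 = 0.9902

0.9902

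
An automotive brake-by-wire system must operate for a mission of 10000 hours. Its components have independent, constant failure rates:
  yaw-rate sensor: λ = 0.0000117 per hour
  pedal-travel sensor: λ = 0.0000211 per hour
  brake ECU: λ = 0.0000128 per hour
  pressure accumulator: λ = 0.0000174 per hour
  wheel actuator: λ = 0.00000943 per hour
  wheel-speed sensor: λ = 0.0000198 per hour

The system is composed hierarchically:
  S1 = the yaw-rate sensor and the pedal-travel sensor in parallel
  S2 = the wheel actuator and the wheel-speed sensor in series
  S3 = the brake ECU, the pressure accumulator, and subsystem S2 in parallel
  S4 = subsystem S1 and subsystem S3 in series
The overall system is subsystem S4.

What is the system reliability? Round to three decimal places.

0.974

R(yaw-rate sensor) = exp(−0.0000117 × 10000) = 0.88959
R(pedal-travel sensor) = exp(−0.0000211 × 10000) = 0.80977
R(brake ECU) = exp(−0.0000128 × 10000) = 0.87985
R(pressure accumulator) = exp(−0.0000174 × 10000) = 0.84030
R(wheel actuator) = exp(−0.00000943 × 10000) = 0.91001
R(wheel-speed sensor) = exp(−0.0000198 × 10000) = 0.82037
Parallel (yaw-rate sensor and pedal-travel sensor): 1 − (1 − 0.88959)(1 − 0.80977) = 0.97900
Series (wheel actuator and wheel-speed sensor): 0.91001 × 0.82037 = 0.74654
Parallel (brake ECU, pressure accumulator, and [0.74654]): 1 − (1 − 0.87985)(1 − 0.84030)(1 − 0.74654) = 0.99514
Series ([0.97900] and [0.99514]): 0.97900 × 0.99514 = 0.974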